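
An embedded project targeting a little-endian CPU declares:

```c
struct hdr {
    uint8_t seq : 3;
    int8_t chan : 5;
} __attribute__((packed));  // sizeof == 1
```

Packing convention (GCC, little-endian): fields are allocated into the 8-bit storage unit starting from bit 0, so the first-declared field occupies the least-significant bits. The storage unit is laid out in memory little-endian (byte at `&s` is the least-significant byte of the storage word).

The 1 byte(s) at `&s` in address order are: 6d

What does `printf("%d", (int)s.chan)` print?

13

[0]=0x6d (little-endian) → word 0x6d
seq [0+:3] = (word>>0) & 0x7 = 5
chan [3+:5] = (word>>3) & 0x1f = 13  ←
chan signed 5b, MSB=0: value = 13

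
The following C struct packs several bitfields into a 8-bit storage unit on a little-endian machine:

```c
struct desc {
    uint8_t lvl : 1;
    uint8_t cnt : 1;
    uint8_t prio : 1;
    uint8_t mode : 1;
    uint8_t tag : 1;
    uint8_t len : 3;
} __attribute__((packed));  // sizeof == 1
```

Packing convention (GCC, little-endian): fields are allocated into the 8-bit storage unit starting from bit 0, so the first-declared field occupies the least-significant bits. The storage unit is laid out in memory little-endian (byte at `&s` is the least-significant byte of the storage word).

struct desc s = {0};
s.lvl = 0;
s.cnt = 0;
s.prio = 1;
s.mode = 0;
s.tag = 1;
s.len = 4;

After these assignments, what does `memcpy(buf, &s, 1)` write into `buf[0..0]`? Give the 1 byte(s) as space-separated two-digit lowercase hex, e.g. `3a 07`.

94

lvl:1 = 0 → 0x0 << 0 → word 0x00
cnt:1 = 0 → 0x0 << 1 → word 0x00
prio:1 = 1 → 0x1 << 2 → word 0x04
mode:1 = 0 → 0x0 << 3 → word 0x04
tag:1 = 1 → 0x1 << 4 → word 0x14
len:3 = 4 → 0x4 << 5 → word 0x94
word = 0x94 → little-endian bytes:
  [0]=0x94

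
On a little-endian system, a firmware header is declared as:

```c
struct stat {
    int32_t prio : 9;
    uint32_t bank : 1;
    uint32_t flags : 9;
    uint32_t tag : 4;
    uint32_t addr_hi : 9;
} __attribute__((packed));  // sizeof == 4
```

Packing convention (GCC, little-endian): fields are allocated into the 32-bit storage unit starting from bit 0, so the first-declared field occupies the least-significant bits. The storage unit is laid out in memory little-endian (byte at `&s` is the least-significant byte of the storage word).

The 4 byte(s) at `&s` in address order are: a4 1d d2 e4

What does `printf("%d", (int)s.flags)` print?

[0]=0xa4 [1]=0x1d [2]=0xd2 [3]=0xe4 (little-endian) → word 0xe4d21da4
prio:9 @ bit 0 → (0xe4d21da4>>0)&0x1ff = 0x1a4
bank:1 @ bit 9 → (0xe4d21da4>>9)&0x1 = 0x0
flags:9 @ bit 10 → (0xe4d21da4>>10)&0x1ff = 0x87  ←
tag:4 @ bit 19 → (0xe4d21da4>>19)&0xf = 0xa
addr_hi:9 @ bit 23 → (0xe4d21da4>>23)&0x1ff = 0x1c9

135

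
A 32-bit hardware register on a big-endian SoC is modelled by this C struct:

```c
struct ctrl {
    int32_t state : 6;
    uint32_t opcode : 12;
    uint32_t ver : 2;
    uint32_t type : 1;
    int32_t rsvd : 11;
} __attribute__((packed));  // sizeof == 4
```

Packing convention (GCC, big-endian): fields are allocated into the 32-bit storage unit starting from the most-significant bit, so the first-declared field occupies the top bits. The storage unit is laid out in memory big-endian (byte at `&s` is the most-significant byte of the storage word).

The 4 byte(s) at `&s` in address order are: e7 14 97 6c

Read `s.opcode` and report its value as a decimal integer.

[0]=0xe7 [1]=0x14 [2]=0x97 [3]=0x6c (big-endian) → word 0xe714976c
state:6 @ bit 26 → (0xe714976c>>26)&0x3f = 0x39
opcode:12 @ bit 14 → (0xe714976c>>14)&0xfff = 0xc52  ←
ver:2 @ bit 12 → (0xe714976c>>12)&0x3 = 0x1
type:1 @ bit 11 → (0xe714976c>>11)&0x1 = 0x0
rsvd:11 @ bit 0 → (0xe714976c>>0)&0x7ff = 0x76c

3154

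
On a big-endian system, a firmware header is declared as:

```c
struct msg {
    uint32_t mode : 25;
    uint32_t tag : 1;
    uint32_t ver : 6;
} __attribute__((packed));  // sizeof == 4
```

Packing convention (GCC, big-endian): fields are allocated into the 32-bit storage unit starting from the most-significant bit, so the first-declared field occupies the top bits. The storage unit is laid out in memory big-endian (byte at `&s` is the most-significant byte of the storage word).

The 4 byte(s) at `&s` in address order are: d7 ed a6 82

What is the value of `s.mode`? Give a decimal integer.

[0]=0xd7 [1]=0xed [2]=0xa6 [3]=0x82 (big-endian) → word 0xd7eda682
mode:25 @ bit 7 → (0xd7eda682>>7)&0x1ffffff = 0x1afdb4d  ←
tag:1 @ bit 6 → (0xd7eda682>>6)&0x1 = 0x0
ver:6 @ bit 0 → (0xd7eda682>>0)&0x3f = 0x2

28302157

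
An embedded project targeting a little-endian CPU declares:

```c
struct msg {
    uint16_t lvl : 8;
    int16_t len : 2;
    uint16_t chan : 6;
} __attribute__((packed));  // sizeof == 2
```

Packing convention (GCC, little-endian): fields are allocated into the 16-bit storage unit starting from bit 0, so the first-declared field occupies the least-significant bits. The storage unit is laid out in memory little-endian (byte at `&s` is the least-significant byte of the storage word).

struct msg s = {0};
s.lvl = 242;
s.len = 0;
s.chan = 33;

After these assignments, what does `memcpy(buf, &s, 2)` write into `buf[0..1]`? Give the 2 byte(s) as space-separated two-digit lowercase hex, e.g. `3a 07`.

f2 84

lvl:8 = 242 → 0xf2 << 0 → word 0x00f2
len:2 = 0 → 0x0 << 8 → word 0x00f2
chan:6 = 33 → 0x21 << 10 → word 0x84f2
word = 0x84f2 → little-endian bytes:
  [0]=0xf2  [1]=0x84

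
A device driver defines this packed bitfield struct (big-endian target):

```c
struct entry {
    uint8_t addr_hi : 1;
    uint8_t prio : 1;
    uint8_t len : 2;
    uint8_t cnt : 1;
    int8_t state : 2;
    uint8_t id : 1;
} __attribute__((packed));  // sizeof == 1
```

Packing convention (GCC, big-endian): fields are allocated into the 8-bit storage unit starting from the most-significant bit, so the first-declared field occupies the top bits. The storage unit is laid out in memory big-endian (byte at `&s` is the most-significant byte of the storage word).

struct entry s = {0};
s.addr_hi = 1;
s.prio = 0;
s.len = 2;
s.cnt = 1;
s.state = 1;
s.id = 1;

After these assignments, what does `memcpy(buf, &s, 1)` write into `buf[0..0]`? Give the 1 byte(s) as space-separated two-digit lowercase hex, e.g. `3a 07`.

[7+:1] addr_hi=1 & 0x1 = 0x1; word=0x80
[6+:1] prio=0 & 0x1 = 0x0; word=0x80
[4+:2] len=2 & 0x3 = 0x2; word=0xa0
[3+:1] cnt=1 & 0x1 = 0x1; word=0xa8
[1+:2] state=1 & 0x3 = 0x1; word=0xaa
[0+:1] id=1 & 0x1 = 0x1; word=0xab
word = 0xab → big-endian bytes:
  [0]=0xab

ab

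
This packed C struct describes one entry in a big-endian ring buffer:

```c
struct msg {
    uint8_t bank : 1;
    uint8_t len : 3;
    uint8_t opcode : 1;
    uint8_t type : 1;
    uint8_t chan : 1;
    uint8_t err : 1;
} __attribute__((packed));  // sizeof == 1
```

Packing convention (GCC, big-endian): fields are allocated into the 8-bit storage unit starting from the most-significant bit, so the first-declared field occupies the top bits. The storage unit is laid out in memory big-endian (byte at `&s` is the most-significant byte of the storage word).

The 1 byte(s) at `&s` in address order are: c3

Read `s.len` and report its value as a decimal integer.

[0]=0xc3 (big-endian) → word 0xc3
bank:1 @ bit 7 → (0xc3>>7)&0x1 = 0x1
len:3 @ bit 4 → (0xc3>>4)&0x7 = 0x4  ←
opcode:1 @ bit 3 → (0xc3>>3)&0x1 = 0x0
type:1 @ bit 2 → (0xc3>>2)&0x1 = 0x0
chan:1 @ bit 1 → (0xc3>>1)&0x1 = 0x1
err:1 @ bit 0 → (0xc3>>0)&0x1 = 0x1

4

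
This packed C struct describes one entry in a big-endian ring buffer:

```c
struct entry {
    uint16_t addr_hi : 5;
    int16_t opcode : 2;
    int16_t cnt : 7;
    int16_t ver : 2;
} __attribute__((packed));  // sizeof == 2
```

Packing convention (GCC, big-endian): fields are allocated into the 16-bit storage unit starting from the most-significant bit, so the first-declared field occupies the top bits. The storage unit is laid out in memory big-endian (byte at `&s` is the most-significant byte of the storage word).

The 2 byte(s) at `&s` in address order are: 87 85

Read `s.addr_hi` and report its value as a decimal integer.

16

[0]=0x87 [1]=0x85 (big-endian) → word 0x8785
addr_hi:5 @ bit 11 → (0x8785>>11)&0x1f = 0x10  ←
opcode:2 @ bit 9 → (0x8785>>9)&0x3 = 0x3
cnt:7 @ bit 2 → (0x8785>>2)&0x7f = 0x61
ver:2 @ bit 0 → (0x8785>>0)&0x3 = 0x1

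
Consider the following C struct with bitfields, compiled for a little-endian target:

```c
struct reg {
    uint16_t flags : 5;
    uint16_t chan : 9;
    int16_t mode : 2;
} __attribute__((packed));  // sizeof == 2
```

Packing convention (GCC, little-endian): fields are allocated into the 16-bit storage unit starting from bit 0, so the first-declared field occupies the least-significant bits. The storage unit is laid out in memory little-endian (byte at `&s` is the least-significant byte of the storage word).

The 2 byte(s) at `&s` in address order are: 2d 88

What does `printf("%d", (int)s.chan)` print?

[0]=0x2d [1]=0x88 (little-endian) → word 0x882d
flags [0+:5] = (word>>0) & 0x1f = 13
chan [5+:9] = (word>>5) & 0x1ff = 65  ←
mode [14+:2] = (word>>14) & 0x3 = 2

65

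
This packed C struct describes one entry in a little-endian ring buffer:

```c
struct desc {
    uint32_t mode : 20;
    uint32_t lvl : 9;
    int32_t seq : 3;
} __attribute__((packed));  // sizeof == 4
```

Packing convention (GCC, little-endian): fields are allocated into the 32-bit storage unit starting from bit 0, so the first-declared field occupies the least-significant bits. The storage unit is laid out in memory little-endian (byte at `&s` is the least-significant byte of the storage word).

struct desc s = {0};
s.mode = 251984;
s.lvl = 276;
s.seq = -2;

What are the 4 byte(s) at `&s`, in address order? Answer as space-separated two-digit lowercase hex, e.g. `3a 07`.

mode (20b) val=251984 bits=0x3d850 at bit 0: 0x0003d850
lvl (9b) val=276 bits=0x114 at bit 20: 0x1143d850
seq (3b) val=-2 bits=0x6 at bit 29: 0xd143d850
word = 0xd143d850 → little-endian bytes:
  [0]=0x50  [1]=0xd8  [2]=0x43  [3]=0xd1

50 d8 43 d1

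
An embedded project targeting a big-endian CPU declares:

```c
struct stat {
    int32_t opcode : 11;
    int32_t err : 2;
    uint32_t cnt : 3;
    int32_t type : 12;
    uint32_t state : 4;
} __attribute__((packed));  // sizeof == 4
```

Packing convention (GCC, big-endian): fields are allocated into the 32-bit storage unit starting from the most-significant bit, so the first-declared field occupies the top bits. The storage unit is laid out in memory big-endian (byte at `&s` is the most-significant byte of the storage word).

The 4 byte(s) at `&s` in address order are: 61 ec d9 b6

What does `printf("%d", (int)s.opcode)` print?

[0]=0x61 [1]=0xec [2]=0xd9 [3]=0xb6 (big-endian) → word 0x61ecd9b6
opcode [21+:11] = (word>>21) & 0x7ff = 783  ←
err [19+:2] = (word>>19) & 0x3 = 1
cnt [16+:3] = (word>>16) & 0x7 = 4
type [4+:12] = (word>>4) & 0xfff = 3483
state [0+:4] = (word>>0) & 0xf = 6
opcode signed 11b, MSB=0: value = 783

783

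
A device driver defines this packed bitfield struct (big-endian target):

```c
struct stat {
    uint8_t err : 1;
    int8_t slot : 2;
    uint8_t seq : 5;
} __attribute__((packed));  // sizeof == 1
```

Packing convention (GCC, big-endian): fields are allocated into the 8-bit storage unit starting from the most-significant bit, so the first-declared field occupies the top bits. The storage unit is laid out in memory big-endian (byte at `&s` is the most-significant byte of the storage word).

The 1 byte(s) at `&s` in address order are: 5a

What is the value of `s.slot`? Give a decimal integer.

-2

[0]=0x5a (big-endian) → word 0x5a
err:1 @ bit 7 → (0x5a>>7)&0x1 = 0x0
slot:2 @ bit 5 → (0x5a>>5)&0x3 = 0x2  ←
seq:5 @ bit 0 → (0x5a>>0)&0x1f = 0x1a
slot signed 2b, MSB=1: 2 - 4 = -2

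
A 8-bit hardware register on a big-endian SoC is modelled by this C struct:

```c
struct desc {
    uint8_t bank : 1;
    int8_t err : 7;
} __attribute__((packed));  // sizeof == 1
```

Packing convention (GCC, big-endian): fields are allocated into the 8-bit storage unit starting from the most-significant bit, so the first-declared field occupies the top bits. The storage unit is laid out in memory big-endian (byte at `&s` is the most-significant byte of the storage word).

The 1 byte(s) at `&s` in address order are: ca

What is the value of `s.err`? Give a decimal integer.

[0]=0xca (big-endian) → word 0xca
bank:1 @ bit 7 → (0xca>>7)&0x1 = 0x1
err:7 @ bit 0 → (0xca>>0)&0x7f = 0x4a  ←
err signed 7b, MSB=1: 74 - 128 = -54

-54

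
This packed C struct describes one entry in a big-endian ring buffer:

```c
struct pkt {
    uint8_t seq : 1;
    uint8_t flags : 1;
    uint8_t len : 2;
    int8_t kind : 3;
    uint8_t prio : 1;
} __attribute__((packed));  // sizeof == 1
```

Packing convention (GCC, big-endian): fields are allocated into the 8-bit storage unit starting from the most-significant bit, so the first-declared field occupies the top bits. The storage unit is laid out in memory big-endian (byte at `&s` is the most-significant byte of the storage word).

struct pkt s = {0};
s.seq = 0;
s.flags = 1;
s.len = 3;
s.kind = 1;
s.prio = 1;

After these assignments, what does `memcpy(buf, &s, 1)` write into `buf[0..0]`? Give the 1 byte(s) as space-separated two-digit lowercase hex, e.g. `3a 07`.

73

seq:1 = 0 → 0x0 << 7 → word 0x00
flags:1 = 1 → 0x1 << 6 → word 0x40
len:2 = 3 → 0x3 << 4 → word 0x70
kind:3 = 1 → 0x1 << 1 → word 0x72
prio:1 = 1 → 0x1 << 0 → word 0x73
word = 0x73 → big-endian bytes:
  [0]=0x73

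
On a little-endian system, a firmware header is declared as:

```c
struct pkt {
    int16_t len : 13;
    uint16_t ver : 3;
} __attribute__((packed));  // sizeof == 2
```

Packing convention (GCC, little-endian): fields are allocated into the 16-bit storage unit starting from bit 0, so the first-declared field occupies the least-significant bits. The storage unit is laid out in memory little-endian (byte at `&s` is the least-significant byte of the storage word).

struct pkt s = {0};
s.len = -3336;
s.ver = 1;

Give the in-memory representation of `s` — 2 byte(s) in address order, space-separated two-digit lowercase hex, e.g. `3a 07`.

len:13 = -3336 → 0x12f8 << 0 → word 0x12f8
ver:3 = 1 → 0x1 << 13 → word 0x32f8
word = 0x32f8 → little-endian bytes:
  [0]=0xf8  [1]=0x32

f8 32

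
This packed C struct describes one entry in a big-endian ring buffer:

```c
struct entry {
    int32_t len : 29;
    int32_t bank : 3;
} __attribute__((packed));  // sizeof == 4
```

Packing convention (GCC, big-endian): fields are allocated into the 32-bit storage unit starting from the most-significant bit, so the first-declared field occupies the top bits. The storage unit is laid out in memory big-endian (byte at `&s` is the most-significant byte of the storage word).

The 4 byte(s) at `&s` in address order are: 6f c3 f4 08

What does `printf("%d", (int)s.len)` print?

[0]=0x6f [1]=0xc3 [2]=0xf4 [3]=0x08 (big-endian) → word 0x6fc3f408
len:29 @ bit 3 → (0x6fc3f408>>3)&0x1fffffff = 0xdf87e81  ←
bank:3 @ bit 0 → (0x6fc3f408>>0)&0x7 = 0x0
len signed 29b, MSB=0: value = 234389121

234389121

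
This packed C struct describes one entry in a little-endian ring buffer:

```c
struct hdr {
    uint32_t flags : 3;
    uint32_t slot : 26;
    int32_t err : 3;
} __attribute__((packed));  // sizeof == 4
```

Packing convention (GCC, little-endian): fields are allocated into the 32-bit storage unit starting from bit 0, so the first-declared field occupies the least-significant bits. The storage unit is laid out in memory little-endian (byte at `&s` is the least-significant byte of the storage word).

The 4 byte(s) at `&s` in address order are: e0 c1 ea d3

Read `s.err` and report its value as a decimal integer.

-2

[0]=0xe0 [1]=0xc1 [2]=0xea [3]=0xd3 (little-endian) → word 0xd3eac1e0
flags [0+:3] = (word>>0) & 0x7 = 0
slot [3+:26] = (word>>3) & 0x3ffffff = 41769020
err [29+:3] = (word>>29) & 0x7 = 6  ←
err signed 3b, MSB=1: 6 - 8 = -2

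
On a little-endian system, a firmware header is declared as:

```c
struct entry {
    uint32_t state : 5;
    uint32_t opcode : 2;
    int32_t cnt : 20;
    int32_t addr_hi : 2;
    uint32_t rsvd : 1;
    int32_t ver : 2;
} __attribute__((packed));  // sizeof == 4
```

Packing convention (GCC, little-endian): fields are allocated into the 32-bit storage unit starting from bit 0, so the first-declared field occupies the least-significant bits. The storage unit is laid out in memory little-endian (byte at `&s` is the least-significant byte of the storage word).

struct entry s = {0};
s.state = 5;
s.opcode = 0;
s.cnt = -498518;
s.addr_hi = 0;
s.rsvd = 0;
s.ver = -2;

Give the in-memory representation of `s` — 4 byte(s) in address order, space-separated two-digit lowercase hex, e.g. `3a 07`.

state:5 = 5 → 0x5 << 0 → word 0x00000005
opcode:2 = 0 → 0x0 << 5 → word 0x00000005
cnt:20 = -498518 → 0x864aa << 7 → word 0x04325505
addr_hi:2 = 0 → 0x0 << 27 → word 0x04325505
rsvd:1 = 0 → 0x0 << 29 → word 0x04325505
ver:2 = -2 → 0x2 << 30 → word 0x84325505
word = 0x84325505 → little-endian bytes:
  [0]=0x05  [1]=0x55  [2]=0x32  [3]=0x84

05 55 32 84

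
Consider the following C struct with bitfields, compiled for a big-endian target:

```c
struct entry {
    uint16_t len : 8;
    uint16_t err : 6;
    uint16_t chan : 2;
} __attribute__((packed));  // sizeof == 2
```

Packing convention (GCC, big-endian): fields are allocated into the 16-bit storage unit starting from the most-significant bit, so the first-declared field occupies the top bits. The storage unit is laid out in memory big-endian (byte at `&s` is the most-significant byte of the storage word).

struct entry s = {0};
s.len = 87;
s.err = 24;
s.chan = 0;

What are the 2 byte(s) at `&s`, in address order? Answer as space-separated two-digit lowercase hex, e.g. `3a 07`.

len (8b) val=87 bits=0x57 at bit 8: 0x5700
err (6b) val=24 bits=0x18 at bit 2: 0x5760
chan (2b) val=0 bits=0x0 at bit 0: 0x5760
word = 0x5760 → big-endian bytes:
  [0]=0x57  [1]=0x60

57 60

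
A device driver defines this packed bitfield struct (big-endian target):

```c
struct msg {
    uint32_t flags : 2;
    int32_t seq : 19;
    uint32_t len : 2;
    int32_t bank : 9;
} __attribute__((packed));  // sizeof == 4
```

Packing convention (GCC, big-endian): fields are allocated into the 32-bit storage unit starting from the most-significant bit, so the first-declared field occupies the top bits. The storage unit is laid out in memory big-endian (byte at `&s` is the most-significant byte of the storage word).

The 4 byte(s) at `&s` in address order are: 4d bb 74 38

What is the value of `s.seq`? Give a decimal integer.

[0]=0x4d [1]=0xbb [2]=0x74 [3]=0x38 (big-endian) → word 0x4dbb7438
flags:2 @ bit 30 → (0x4dbb7438>>30)&0x3 = 0x1
seq:19 @ bit 11 → (0x4dbb7438>>11)&0x7ffff = 0x1b76e  ←
len:2 @ bit 9 → (0x4dbb7438>>9)&0x3 = 0x2
bank:9 @ bit 0 → (0x4dbb7438>>0)&0x1ff = 0x38
seq signed 19b, MSB=0: value = 112494

112494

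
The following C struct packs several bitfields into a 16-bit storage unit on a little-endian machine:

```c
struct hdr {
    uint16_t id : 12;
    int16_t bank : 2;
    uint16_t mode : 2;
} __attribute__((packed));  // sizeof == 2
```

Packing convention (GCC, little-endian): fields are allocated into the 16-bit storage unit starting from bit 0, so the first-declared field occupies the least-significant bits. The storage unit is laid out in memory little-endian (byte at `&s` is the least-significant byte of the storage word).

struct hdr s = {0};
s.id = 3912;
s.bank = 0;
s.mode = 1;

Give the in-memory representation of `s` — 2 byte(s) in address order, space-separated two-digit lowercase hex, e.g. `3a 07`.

id (12b) val=3912 bits=0xf48 at bit 0: 0x0f48
bank (2b) val=0 bits=0x0 at bit 12: 0x0f48
mode (2b) val=1 bits=0x1 at bit 14: 0x4f48
word = 0x4f48 → little-endian bytes:
  [0]=0x48  [1]=0x4f

48 4f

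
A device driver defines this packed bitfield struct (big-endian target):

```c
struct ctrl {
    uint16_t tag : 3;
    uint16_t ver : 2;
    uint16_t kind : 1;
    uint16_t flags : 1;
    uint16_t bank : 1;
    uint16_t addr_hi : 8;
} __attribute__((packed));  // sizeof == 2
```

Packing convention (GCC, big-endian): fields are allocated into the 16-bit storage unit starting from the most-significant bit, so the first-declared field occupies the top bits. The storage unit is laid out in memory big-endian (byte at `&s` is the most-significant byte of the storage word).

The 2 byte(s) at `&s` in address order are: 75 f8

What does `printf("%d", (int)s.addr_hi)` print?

[0]=0x75 [1]=0xf8 (big-endian) → word 0x75f8
tag:3 @ bit 13 → (0x75f8>>13)&0x7 = 0x3
ver:2 @ bit 11 → (0x75f8>>11)&0x3 = 0x2
kind:1 @ bit 10 → (0x75f8>>10)&0x1 = 0x1
flags:1 @ bit 9 → (0x75f8>>9)&0x1 = 0x0
bank:1 @ bit 8 → (0x75f8>>8)&0x1 = 0x1
addr_hi:8 @ bit 0 → (0x75f8>>0)&0xff = 0xf8  ←

248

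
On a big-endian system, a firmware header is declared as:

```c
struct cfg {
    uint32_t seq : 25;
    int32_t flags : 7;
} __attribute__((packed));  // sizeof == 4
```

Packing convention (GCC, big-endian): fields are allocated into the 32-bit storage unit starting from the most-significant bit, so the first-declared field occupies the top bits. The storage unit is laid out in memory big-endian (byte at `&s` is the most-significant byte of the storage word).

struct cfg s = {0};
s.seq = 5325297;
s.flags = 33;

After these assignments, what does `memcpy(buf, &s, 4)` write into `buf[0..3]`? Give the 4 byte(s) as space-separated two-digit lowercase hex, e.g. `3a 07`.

28 a0 f8 a1

[7+:25] seq=5325297 & 0x1ffffff = 0x5141f1; word=0x28a0f880
[0+:7] flags=33 & 0x7f = 0x21; word=0x28a0f8a1
word = 0x28a0f8a1 → big-endian bytes:
  [0]=0x28  [1]=0xa0  [2]=0xf8  [3]=0xa1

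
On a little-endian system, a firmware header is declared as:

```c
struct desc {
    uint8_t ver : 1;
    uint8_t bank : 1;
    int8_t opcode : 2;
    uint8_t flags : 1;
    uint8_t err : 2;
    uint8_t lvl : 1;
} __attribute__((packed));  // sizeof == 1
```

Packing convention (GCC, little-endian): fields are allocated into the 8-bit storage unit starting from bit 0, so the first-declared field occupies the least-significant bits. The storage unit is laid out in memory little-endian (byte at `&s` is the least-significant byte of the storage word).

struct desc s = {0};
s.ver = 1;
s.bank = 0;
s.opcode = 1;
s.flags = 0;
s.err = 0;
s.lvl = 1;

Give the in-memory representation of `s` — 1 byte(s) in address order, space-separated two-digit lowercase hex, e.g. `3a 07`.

85

ver (1b) val=1 bits=0x1 at bit 0: 0x01
bank (1b) val=0 bits=0x0 at bit 1: 0x01
opcode (2b) val=1 bits=0x1 at bit 2: 0x05
flags (1b) val=0 bits=0x0 at bit 4: 0x05
err (2b) val=0 bits=0x0 at bit 5: 0x05
lvl (1b) val=1 bits=0x1 at bit 7: 0x85
word = 0x85 → little-endian bytes:
  [0]=0x85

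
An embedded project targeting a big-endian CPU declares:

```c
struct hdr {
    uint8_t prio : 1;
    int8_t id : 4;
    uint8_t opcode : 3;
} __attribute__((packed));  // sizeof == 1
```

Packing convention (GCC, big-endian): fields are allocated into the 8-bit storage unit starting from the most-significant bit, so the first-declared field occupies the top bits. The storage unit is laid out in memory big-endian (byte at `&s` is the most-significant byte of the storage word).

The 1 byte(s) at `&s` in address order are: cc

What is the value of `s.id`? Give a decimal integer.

-7

[0]=0xcc (big-endian) → word 0xcc
prio [7+:1] = (word>>7) & 0x1 = 1
id [3+:4] = (word>>3) & 0xf = 9  ←
opcode [0+:3] = (word>>0) & 0x7 = 4
id signed 4b, MSB=1: 9 - 16 = -7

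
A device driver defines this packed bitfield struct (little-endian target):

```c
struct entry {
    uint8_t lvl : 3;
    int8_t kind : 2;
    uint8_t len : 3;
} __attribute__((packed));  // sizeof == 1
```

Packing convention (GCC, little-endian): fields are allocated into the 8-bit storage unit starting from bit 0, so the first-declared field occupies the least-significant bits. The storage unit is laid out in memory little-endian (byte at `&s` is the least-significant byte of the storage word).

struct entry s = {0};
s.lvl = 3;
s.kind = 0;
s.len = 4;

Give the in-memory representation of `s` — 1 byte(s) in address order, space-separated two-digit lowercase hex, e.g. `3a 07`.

83

lvl:3 = 3 → 0x3 << 0 → word 0x03
kind:2 = 0 → 0x0 << 3 → word 0x03
len:3 = 4 → 0x4 << 5 → word 0x83
word = 0x83 → little-endian bytes:
  [0]=0x83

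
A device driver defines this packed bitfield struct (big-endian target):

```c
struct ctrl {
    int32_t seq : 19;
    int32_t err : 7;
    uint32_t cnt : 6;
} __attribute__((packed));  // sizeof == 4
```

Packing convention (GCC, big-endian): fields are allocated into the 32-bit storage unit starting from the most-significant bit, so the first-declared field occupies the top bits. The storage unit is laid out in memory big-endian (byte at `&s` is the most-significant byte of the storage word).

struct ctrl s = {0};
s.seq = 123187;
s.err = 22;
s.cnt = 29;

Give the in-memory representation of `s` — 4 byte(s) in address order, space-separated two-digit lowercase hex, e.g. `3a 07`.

3c 26 65 9d

seq:19 = 123187 → 0x1e133 << 13 → word 0x3c266000
err:7 = 22 → 0x16 << 6 → word 0x3c266580
cnt:6 = 29 → 0x1d << 0 → word 0x3c26659d
word = 0x3c26659d → big-endian bytes:
  [0]=0x3c  [1]=0x26  [2]=0x65  [3]=0x9d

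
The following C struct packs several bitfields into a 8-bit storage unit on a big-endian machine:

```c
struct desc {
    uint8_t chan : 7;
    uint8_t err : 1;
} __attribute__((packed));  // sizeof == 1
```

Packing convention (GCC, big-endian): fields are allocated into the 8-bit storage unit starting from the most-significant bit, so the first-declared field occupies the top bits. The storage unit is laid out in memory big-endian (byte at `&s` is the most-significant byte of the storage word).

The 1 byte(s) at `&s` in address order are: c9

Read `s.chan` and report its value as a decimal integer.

100

[0]=0xc9 (big-endian) → word 0xc9
chan:7 @ bit 1 → (0xc9>>1)&0x7f = 0x64  ←
err:1 @ bit 0 → (0xc9>>0)&0x1 = 0x1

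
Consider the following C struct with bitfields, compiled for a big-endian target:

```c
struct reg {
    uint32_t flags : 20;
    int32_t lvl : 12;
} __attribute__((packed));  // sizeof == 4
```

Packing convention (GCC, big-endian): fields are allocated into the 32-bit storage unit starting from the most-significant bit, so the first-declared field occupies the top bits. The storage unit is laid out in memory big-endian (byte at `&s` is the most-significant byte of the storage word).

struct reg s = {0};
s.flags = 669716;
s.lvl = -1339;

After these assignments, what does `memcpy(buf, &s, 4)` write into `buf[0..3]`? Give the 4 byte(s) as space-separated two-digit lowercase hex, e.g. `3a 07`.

a3 81 4a c5

flags:20 = 669716 → 0xa3814 << 12 → word 0xa3814000
lvl:12 = -1339 → 0xac5 << 0 → word 0xa3814ac5
word = 0xa3814ac5 → big-endian bytes:
  [0]=0xa3  [1]=0x81  [2]=0x4a  [3]=0xc5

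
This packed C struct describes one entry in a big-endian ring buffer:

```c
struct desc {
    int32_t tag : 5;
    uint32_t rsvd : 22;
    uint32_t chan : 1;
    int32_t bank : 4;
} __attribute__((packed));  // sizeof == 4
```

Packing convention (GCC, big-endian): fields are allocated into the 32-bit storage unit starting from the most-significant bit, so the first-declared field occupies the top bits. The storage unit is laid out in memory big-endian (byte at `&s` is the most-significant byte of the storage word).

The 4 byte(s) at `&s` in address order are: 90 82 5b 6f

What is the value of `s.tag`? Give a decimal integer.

-14

[0]=0x90 [1]=0x82 [2]=0x5b [3]=0x6f (big-endian) → word 0x90825b6f
tag:5 @ bit 27 → (0x90825b6f>>27)&0x1f = 0x12  ←
rsvd:22 @ bit 5 → (0x90825b6f>>5)&0x3fffff = 0x412db
chan:1 @ bit 4 → (0x90825b6f>>4)&0x1 = 0x0
bank:4 @ bit 0 → (0x90825b6f>>0)&0xf = 0xf
tag signed 5b, MSB=1: 18 - 32 = -14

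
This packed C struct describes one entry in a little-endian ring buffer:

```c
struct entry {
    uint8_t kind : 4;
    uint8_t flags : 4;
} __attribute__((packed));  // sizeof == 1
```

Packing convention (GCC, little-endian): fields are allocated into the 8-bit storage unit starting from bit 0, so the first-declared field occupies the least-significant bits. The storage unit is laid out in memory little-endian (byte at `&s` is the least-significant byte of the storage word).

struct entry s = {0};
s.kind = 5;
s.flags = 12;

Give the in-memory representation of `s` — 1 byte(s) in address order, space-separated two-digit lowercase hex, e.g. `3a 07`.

c5

[0+:4] kind=5 & 0xf = 0x5; word=0x05
[4+:4] flags=12 & 0xf = 0xc; word=0xc5
word = 0xc5 → little-endian bytes:
  [0]=0xc5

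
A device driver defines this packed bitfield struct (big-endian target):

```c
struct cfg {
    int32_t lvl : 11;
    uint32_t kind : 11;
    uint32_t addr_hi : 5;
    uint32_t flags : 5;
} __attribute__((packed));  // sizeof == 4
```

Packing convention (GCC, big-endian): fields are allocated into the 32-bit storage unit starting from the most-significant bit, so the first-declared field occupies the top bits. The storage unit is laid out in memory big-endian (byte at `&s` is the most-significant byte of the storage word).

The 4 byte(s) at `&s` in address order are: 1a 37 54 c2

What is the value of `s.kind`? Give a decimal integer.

1493

[0]=0x1a [1]=0x37 [2]=0x54 [3]=0xc2 (big-endian) → word 0x1a3754c2
lvl [21+:11] = (word>>21) & 0x7ff = 209
kind [10+:11] = (word>>10) & 0x7ff = 1493  ←
addr_hi [5+:5] = (word>>5) & 0x1f = 6
flags [0+:5] = (word>>0) & 0x1f = 2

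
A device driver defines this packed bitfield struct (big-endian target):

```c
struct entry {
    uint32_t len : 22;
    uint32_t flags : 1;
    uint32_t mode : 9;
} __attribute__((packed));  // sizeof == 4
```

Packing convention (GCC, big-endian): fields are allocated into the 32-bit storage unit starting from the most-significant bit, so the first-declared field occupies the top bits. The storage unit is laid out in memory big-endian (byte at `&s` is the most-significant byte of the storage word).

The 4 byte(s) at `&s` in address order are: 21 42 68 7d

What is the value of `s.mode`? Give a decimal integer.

[0]=0x21 [1]=0x42 [2]=0x68 [3]=0x7d (big-endian) → word 0x2142687d
len:22 @ bit 10 → (0x2142687d>>10)&0x3fffff = 0x8509a
flags:1 @ bit 9 → (0x2142687d>>9)&0x1 = 0x0
mode:9 @ bit 0 → (0x2142687d>>0)&0x1ff = 0x7d  ←

125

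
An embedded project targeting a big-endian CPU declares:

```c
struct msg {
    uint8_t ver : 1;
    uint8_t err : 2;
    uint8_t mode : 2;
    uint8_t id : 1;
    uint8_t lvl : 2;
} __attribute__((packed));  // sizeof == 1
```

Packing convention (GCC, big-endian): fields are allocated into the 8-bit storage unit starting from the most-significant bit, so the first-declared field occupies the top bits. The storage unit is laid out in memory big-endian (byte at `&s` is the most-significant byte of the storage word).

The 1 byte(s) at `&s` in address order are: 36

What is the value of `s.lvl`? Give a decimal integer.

[0]=0x36 (big-endian) → word 0x36
ver:1 @ bit 7 → (0x36>>7)&0x1 = 0x0
err:2 @ bit 5 → (0x36>>5)&0x3 = 0x1
mode:2 @ bit 3 → (0x36>>3)&0x3 = 0x2
id:1 @ bit 2 → (0x36>>2)&0x1 = 0x1
lvl:2 @ bit 0 → (0x36>>0)&0x3 = 0x2  ←

2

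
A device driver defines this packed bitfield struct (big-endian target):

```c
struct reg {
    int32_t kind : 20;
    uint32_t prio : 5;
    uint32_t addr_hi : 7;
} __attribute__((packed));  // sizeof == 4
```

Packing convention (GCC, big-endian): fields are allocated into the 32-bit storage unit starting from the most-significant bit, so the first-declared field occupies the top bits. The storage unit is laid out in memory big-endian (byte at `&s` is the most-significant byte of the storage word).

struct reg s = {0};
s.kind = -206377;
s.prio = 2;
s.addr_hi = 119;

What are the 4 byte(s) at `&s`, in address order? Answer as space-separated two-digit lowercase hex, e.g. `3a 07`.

cd 9d 71 77

[12+:20] kind=-206377 & 0xfffff = 0xcd9d7; word=0xcd9d7000
[7+:5] prio=2 & 0x1f = 0x2; word=0xcd9d7100
[0+:7] addr_hi=119 & 0x7f = 0x77; word=0xcd9d7177
word = 0xcd9d7177 → big-endian bytes:
  [0]=0xcd  [1]=0x9d  [2]=0x71  [3]=0x77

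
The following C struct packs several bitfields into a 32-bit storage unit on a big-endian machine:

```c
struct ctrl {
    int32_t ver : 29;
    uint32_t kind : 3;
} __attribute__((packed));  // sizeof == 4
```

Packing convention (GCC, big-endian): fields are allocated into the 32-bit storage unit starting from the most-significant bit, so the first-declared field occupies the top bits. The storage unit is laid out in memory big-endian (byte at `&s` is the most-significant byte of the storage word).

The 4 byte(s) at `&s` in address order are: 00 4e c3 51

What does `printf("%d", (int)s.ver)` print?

645226

[0]=0x00 [1]=0x4e [2]=0xc3 [3]=0x51 (big-endian) → word 0x004ec351
ver:29 @ bit 3 → (0x004ec351>>3)&0x1fffffff = 0x9d86a  ←
kind:3 @ bit 0 → (0x004ec351>>0)&0x7 = 0x1
ver signed 29b, MSB=0: value = 645226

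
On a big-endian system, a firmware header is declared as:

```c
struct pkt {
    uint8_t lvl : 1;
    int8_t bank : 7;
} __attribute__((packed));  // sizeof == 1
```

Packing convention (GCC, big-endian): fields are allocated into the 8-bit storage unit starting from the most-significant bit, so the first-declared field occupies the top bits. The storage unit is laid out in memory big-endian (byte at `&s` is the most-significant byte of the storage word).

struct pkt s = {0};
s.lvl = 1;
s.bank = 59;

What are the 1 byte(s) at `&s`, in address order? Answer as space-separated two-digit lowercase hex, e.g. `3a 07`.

bb

[7+:1] lvl=1 & 0x1 = 0x1; word=0x80
[0+:7] bank=59 & 0x7f = 0x3b; word=0xbb
word = 0xbb → big-endian bytes:
  [0]=0xbb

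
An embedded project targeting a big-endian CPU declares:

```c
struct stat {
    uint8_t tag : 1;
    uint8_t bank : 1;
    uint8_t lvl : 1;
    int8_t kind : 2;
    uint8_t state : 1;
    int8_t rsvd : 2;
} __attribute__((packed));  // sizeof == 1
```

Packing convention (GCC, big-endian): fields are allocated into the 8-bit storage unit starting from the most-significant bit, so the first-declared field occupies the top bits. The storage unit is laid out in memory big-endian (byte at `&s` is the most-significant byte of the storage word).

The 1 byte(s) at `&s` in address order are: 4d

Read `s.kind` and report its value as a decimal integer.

1

[0]=0x4d (big-endian) → word 0x4d
tag:1 @ bit 7 → (0x4d>>7)&0x1 = 0x0
bank:1 @ bit 6 → (0x4d>>6)&0x1 = 0x1
lvl:1 @ bit 5 → (0x4d>>5)&0x1 = 0x0
kind:2 @ bit 3 → (0x4d>>3)&0x3 = 0x1  ←
state:1 @ bit 2 → (0x4d>>2)&0x1 = 0x1
rsvd:2 @ bit 0 → (0x4d>>0)&0x3 = 0x1
kind signed 2b, MSB=0: value = 1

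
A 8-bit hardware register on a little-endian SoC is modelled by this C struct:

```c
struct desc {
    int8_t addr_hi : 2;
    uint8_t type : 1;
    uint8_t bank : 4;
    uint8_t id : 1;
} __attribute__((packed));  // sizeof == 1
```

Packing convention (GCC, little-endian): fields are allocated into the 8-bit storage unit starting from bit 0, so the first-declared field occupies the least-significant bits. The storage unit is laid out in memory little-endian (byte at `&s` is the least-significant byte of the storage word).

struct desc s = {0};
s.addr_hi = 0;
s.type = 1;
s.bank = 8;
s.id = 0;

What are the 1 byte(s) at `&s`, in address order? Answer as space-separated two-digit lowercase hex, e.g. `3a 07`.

addr_hi:2 = 0 → 0x0 << 0 → word 0x00
type:1 = 1 → 0x1 << 2 → word 0x04
bank:4 = 8 → 0x8 << 3 → word 0x44
id:1 = 0 → 0x0 << 7 → word 0x44
word = 0x44 → little-endian bytes:
  [0]=0x44

44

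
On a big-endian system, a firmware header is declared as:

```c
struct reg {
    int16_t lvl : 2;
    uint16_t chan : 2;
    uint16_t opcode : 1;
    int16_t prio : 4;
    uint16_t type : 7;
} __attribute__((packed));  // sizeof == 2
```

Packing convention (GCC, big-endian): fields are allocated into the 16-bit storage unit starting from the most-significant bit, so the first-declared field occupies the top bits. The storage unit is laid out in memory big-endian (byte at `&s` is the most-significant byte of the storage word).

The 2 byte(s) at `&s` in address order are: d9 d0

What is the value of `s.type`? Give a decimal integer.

80

[0]=0xd9 [1]=0xd0 (big-endian) → word 0xd9d0
lvl [14+:2] = (word>>14) & 0x3 = 3
chan [12+:2] = (word>>12) & 0x3 = 1
opcode [11+:1] = (word>>11) & 0x1 = 1
prio [7+:4] = (word>>7) & 0xf = 3
type [0+:7] = (word>>0) & 0x7f = 80  ←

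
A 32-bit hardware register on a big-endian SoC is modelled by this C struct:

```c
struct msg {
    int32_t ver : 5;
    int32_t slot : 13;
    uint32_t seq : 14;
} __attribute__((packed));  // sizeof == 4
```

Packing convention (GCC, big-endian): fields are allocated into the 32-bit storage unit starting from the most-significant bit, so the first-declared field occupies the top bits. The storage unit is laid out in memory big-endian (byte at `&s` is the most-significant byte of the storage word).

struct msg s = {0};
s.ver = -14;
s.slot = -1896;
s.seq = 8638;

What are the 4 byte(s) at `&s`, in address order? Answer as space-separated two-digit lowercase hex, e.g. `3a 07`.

[27+:5] ver=-14 & 0x1f = 0x12; word=0x90000000
[14+:13] slot=-1896 & 0x1fff = 0x1898; word=0x96260000
[0+:14] seq=8638 & 0x3fff = 0x21be; word=0x962621be
word = 0x962621be → big-endian bytes:
  [0]=0x96  [1]=0x26  [2]=0x21  [3]=0xbe

96 26 21 be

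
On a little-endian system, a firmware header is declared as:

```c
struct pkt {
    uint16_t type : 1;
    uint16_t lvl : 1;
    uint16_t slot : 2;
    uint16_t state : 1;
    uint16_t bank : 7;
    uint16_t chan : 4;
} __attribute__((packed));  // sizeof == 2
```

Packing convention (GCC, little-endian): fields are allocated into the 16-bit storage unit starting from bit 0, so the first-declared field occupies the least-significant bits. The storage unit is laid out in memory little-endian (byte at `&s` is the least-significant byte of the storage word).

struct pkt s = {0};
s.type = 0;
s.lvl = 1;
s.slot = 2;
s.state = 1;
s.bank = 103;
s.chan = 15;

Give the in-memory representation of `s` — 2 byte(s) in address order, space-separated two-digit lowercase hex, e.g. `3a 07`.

fa fc

type (1b) val=0 bits=0x0 at bit 0: 0x0000
lvl (1b) val=1 bits=0x1 at bit 1: 0x0002
slot (2b) val=2 bits=0x2 at bit 2: 0x000a
state (1b) val=1 bits=0x1 at bit 4: 0x001a
bank (7b) val=103 bits=0x67 at bit 5: 0x0cfa
chan (4b) val=15 bits=0xf at bit 12: 0xfcfa
word = 0xfcfa → little-endian bytes:
  [0]=0xfa  [1]=0xfc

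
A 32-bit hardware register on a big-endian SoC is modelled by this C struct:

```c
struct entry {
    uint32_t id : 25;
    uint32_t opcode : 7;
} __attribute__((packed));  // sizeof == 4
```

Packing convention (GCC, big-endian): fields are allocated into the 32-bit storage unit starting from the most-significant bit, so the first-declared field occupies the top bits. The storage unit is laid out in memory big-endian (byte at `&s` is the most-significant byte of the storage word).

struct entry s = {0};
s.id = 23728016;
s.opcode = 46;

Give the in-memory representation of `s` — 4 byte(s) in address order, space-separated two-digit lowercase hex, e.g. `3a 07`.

id (25b) val=23728016 bits=0x16a0f90 at bit 7: 0xb507c800
opcode (7b) val=46 bits=0x2e at bit 0: 0xb507c82e
word = 0xb507c82e → big-endian bytes:
  [0]=0xb5  [1]=0x07  [2]=0xc8  [3]=0x2e

b5 07 c8 2e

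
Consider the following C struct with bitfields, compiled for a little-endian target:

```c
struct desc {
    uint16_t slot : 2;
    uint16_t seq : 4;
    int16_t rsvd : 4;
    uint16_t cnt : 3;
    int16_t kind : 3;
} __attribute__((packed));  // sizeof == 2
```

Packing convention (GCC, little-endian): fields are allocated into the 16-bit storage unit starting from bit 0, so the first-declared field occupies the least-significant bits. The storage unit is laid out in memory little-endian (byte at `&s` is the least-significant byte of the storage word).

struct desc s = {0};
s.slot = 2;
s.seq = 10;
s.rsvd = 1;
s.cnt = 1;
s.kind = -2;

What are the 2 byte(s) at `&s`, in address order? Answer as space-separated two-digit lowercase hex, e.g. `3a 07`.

slot (2b) val=2 bits=0x2 at bit 0: 0x0002
seq (4b) val=10 bits=0xa at bit 2: 0x002a
rsvd (4b) val=1 bits=0x1 at bit 6: 0x006a
cnt (3b) val=1 bits=0x1 at bit 10: 0x046a
kind (3b) val=-2 bits=0x6 at bit 13: 0xc46a
word = 0xc46a → little-endian bytes:
  [0]=0x6a  [1]=0xc4

6a c4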